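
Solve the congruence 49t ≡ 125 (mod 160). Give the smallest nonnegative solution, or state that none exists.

45

gcd(160, 49) = 1  (160 = 3×49 + 13, 49 = 3×13 + 10, 13 = 1×10 + 3, 10 = 3×3 + 1, 3 = 3×1).
1 divides 125, so solutions exist.
Back-substituting, 49×(49) + 160×(-15) = 1.
So 49×(49) ≡ 1 (mod 160); multiply by 125: t ≡ 6125 (mod 160).
Smallest nonnegative: t = 6125 mod 160 = 45.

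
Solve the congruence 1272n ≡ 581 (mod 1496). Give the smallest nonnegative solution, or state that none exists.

gcd(1496, 1272) = 8  (1496 = 1×1272 + 224, 1272 = 5×224 + 152, 224 = 1×152 + 72, 152 = 2×72 + 8, 72 = 9×8).
8 does not divide 581, so the congruence has no solution.

no solution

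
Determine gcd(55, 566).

gcd(566, 55):
  566 = 10·55 + 16
  55 = 3·16 + 7
  16 = 2·7 + 2
  7 = 3·2 + 1
  2 = 2·1
so gcd(566, 55) = 1.

1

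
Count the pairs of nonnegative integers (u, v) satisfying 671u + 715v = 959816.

gcd(715, 671) = 11  (715 = 1·671 + 44, 671 = 15·44 + 11, 44 = 4·11).
Back-substituting, 671·(16) + 715·(-15) = 11.
Scale by 87256: one solution is (1396096, -1308840). Reduce u mod 65: (26, 1318).
General: u = 26 + 65t, v = 1318 - 61t.
u ≥ 0 ⇒ t ≥ 0; v ≥ 0 ⇒ t ≤ 21. So t ∈ [0, 21]: 22 solutions.

22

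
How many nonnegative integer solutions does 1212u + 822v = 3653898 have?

22

gcd(1212, 822) = 6  (1212 = 1×822 + 390, 822 = 2×390 + 42, 390 = 9×42 + 12, 42 = 3×12 + 6, 12 = 2×6).
Back-substituting, 1212×(-59) + 822×(87) = 6.
Scale by 608983: one solution is (-35929997, 52981521). Reduce u mod 137: (34, 4395).
General: u = 34 + 137t, v = 4395 - 202t.
u ≥ 0 ⇒ t ≥ 0; v ≥ 0 ⇒ t ≤ 21. So t ∈ [0, 21]: 22 solutions.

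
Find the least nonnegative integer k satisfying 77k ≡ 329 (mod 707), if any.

41

gcd(707, 77) = 7  (707 = 9*77 + 14, 77 = 5*14 + 7, 14 = 2*7).
7 divides 329, so solutions exist.
Back-substituting, 77*(46) + 707*(-5) = 7.
So 77*(46) ≡ 7 (mod 707); multiply by 47: k ≡ 2162 (mod 101).
Smallest nonnegative: k = 2162 mod 101 = 41.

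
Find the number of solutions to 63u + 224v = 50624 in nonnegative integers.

gcd(224, 63) = 7.
By Bézout, 63*(-7) + 224*(2) = 7.
One solution: (0, 226).
General: u = 0 + 32t, v = 226 - 9t.
u ≥ 0 ⇒ t ≥ 0; v ≥ 0 ⇒ t ≤ 25. So t ∈ [0, 25]: 26 solutions.

26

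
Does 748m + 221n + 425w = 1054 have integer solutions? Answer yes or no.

gcd(748, 221):
  748 = 3×221 + 85
  221 = 2×85 + 51
  85 = 1×51 + 34
  51 = 1×34 + 17
  34 = 2×17
so gcd(748, 221) = 17.
gcd(17, 425) = 17.
17 divides 1054, so integer solutions exist.

yes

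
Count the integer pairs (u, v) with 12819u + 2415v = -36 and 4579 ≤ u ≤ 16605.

gcd(12819, 2415) = 3.
By Bézout, 12819*(-198) + 2415*(1051) = 3.
Particular solution: (766, -4066).
General solution: u = 766 + 805t, v = -4066 - 4273t for integer t.
4579 ≤ 766 + 805t ≤ 16605 gives t ∈ [5, 19], which is 15 values.

15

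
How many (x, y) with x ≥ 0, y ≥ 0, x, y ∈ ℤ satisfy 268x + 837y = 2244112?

10

gcd(837, 268):
  837 = 3*268 + 33
  268 = 8*33 + 4
  33 = 8*4 + 1
  4 = 4*1
so gcd(837, 268) = 1.
Back-substitute for Bézout coefficients:
  1 = 33 - 8*4
  ... = 268*(-203) + 837*(65)
Scale by 2244112: one solution is (-455554736, 145867280). Reduce x mod 837: (91, 2652).
General: x = 91 + 837t, y = 2652 - 268t.
x ≥ 0 ⇒ t ≥ 0; y ≥ 0 ⇒ t ≤ 9. So t ∈ [0, 9]: 10 solutions.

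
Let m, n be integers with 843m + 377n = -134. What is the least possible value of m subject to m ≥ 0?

gcd(843, 377):
  843 = 2*377 + 89
  377 = 4*89 + 21
  89 = 4*21 + 5
  21 = 4*5 + 1
  5 = 5*1
so gcd(843, 377) = 1.
1 divides -134, so solutions exist.
Back-substitute for Bézout coefficients:
  1 = 21 - 4*5
  ... = 843*(-72) + 377*(161)
Scale by -134/1 = -134: (m₀, n₀) = (9648, -21574).
General solution: m = 9648 + 377t, n = -21574 - 843t for integer t.
m ≥ 0: smallest is 9648 mod 377 = 223 (at t = -25), with n = -499.

223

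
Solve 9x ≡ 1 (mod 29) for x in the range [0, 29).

gcd(29, 9) = 1  (29 = 3·9 + 2, 9 = 4·2 + 1, 2 = 2·1).
Back-substituting, 9·(13) + 29·(-4) = 1.
So 9·13 ≡ 1 (mod 29), and 13 mod 29 = 13.

13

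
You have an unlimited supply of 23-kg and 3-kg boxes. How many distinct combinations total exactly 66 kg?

1

Need nonnegative integers with 23j + 3k = 66.
gcd(23, 3) = 1, and 23·(-1) + 3·(8) = 1.
So (j₀, k₀) = (-66, 528); general j = -66 + 3t, k = 528 - 23t.
j ≥ 0 ⇒ t ≥ 22; k ≥ 0 ⇒ t ≤ 22. That's 1 value of t.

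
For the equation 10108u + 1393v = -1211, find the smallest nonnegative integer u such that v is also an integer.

gcd(10108, 1393) = 7.
7 divides -1211, so solutions exist.
By Bézout, 10108*(-39) + 1393*(283) = 7.
Scale by -1211/7 = -173: (u₀, v₀) = (6747, -48959).
General solution: u = 6747 + 199t, v = -48959 - 1444t for integer t.
u ≥ 0: smallest is 6747 mod 199 = 180 (at t = -33), with v = -1307.

180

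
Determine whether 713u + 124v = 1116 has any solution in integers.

gcd(713, 124) = 31  (713 = 5·124 + 93, 124 = 1·93 + 31, 93 = 3·31).
31 divides 1116, so integer solutions exist.

yes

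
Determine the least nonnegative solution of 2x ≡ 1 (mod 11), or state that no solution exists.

gcd(11, 2) = 1  (11 = 5·2 + 1, 2 = 2·1).
1 divides 1, so solutions exist.
Back-substituting, 2·(-5) + 11·(1) = 1.
So 2·(-5) ≡ 1 (mod 11); multiply by 1: x ≡ -5 (mod 11).
Smallest nonnegative: x = -5 mod 11 = 6.

6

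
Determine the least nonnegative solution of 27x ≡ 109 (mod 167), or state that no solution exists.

gcd(167, 27):
  167 = 6*27 + 5
  27 = 5*5 + 2
  5 = 2*2 + 1
  2 = 2*1
so gcd(167, 27) = 1.
1 divides 109, so solutions exist.
Back-substitute for Bézout coefficients:
  1 = 5 - 2*2
  ... = 27*(-68) + 167*(11)
So 27*(-68) ≡ 1 (mod 167); multiply by 109: x ≡ -7412 (mod 167).
Smallest nonnegative: x = -7412 mod 167 = 103.

103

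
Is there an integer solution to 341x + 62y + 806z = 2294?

yes

gcd(341, 62):
  341 = 5*62 + 31
  62 = 2*31
so gcd(341, 62) = 31.
gcd(31, 806) = 31.
31 divides 2294, so integer solutions exist.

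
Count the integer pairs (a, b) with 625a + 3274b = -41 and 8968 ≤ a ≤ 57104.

15

gcd(3274, 625) = 1  (3274 = 5·625 + 149, 625 = 4·149 + 29, 149 = 5·29 + 4, 29 = 7·4 + 1, 4 = 4·1).
Back-substituting, 625·(791) + 3274·(-151) = 1.
Scale by -41: particular solution (-32431, 6191); reduce a mod 3274: (309, -59).
General solution: a = 309 + 3274t, b = -59 - 625t for integer t.
8968 ≤ 309 + 3274t ≤ 57104 gives t ∈ [3, 17], which is 15 values.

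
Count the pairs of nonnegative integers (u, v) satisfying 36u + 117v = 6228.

14

gcd(117, 36) = 9  (117 = 3×36 + 9, 36 = 4×9).
Back-substituting, 36×(-3) + 117×(1) = 9.
Scale by 692: one solution is (-2076, 692). Reduce u mod 13: (4, 52).
General: u = 4 + 13t, v = 52 - 4t.
u ≥ 0 ⇒ t ≥ 0; v ≥ 0 ⇒ t ≤ 13. So t ∈ [0, 13]: 14 solutions.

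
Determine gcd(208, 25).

gcd(208, 25):
  208 = 8×25 + 8
  25 = 3×8 + 1
  8 = 8×1
so gcd(208, 25) = 1.

1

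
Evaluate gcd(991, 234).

1

gcd(991, 234):
  991 = 4×234 + 55
  234 = 4×55 + 14
  55 = 3×14 + 13
  14 = 1×13 + 1
  13 = 13×1
so gcd(991, 234) = 1.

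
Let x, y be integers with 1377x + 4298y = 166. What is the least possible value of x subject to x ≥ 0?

gcd(4298, 1377):
  4298 = 3·1377 + 167
  1377 = 8·167 + 41
  167 = 4·41 + 3
  41 = 13·3 + 2
  3 = 1·2 + 1
  2 = 2·1
so gcd(4298, 1377) = 1.
1 divides 166, so solutions exist.
Back-substitute for Bézout coefficients:
  1 = 3 - 1·2
  ... = 1377·(-1467) + 4298·(470)
Scale by 166/1 = 166: (x₀, y₀) = (-243522, 78020).
General solution: x = -243522 + 4298t, y = 78020 - 1377t for integer t.
x ≥ 0: smallest is -243522 mod 4298 = 1464 (at t = 57), with y = -469.

1464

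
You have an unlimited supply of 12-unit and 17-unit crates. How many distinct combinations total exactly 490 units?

3

Need nonnegative integers with 12j + 17k = 490.
gcd(12, 17) = 1, and 12·(-7) + 17·(5) = 1.
So (j₀, k₀) = (-3430, 2450); general j = -3430 + 17t, k = 2450 - 12t.
j ≥ 0 ⇒ t ≥ 202; k ≥ 0 ⇒ t ≤ 204. That's 3 values of t.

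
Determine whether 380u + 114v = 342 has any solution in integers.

gcd(380, 114) = 38  (380 = 3×114 + 38, 114 = 3×38).
38 divides 342, so integer solutions exist.

yes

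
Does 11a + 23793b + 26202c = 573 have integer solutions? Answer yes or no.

no

gcd(23793, 11) = 11  (23793 = 2163×11).
gcd(11, 26202) = 11.
11 does not divide 573 (remainder 1), so no integer solutions.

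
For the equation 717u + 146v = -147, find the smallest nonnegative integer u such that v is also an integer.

gcd(717, 146):
  717 = 4*146 + 133
  146 = 1*133 + 13
  133 = 10*13 + 3
  13 = 4*3 + 1
  3 = 3*1
so gcd(717, 146) = 1.
1 divides -147, so solutions exist.
Back-substitute for Bézout coefficients:
  1 = 13 - 4*3
  ... = 717*(-45) + 146*(221)
Scale by -147/1 = -147: (u₀, v₀) = (6615, -32487).
General solution: u = 6615 + 146t, v = -32487 - 717t for integer t.
u ≥ 0: smallest is 6615 mod 146 = 45 (at t = -45), with v = -222.

45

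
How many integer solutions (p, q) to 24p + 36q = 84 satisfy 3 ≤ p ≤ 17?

5

gcd(36, 24) = 12  (36 = 1·24 + 12, 24 = 2·12).
Back-substituting, 24·(-1) + 36·(1) = 12.
Scale by 7: particular solution (-7, 7); reduce p mod 3: (2, 1).
General solution: p = 2 + 3t, q = 1 - 2t for integer t.
3 ≤ 2 + 3t ≤ 17 gives t ∈ [1, 5], which is 5 values.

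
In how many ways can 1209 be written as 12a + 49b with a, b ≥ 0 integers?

gcd(49, 12):
  49 = 4*12 + 1
  12 = 12*1
so gcd(49, 12) = 1.
Back-substitute for Bézout coefficients:
  1 = 49 - 4*12
  ... = 12*(-4) + 49*(1)
Scale by 1209: one solution is (-4836, 1209). Reduce a mod 49: (15, 21).
General: a = 15 + 49t, b = 21 - 12t.
a ≥ 0 ⇒ t ≥ 0; b ≥ 0 ⇒ t ≤ 1. So t ∈ [0, 1]: 2 solutions.

2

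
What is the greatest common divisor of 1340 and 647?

1

gcd(1340, 647):
  1340 = 2·647 + 46
  647 = 14·46 + 3
  46 = 15·3 + 1
  3 = 3·1
so gcd(1340, 647) = 1.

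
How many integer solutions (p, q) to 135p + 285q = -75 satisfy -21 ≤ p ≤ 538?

29

gcd(285, 135):
  285 = 2*135 + 15
  135 = 9*15
so gcd(285, 135) = 15.
Back-substitute for Bézout coefficients:
  15 = 285 - 2*135
  ... = 135*(-2) + 285*(1)
Scale by -5: particular solution (10, -5); reduce p mod 19: (10, -5).
General solution: p = 10 + 19t, q = -5 - 9t for integer t.
-21 ≤ 10 + 19t ≤ 538 gives t ∈ [-1, 27], which is 29 values.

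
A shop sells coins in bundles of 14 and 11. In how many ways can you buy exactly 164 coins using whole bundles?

1

Need nonnegative integers with 14j + 11k = 164.
gcd(14, 11) = 1, and 14·(4) + 11·(-5) = 1.
So (j₀, k₀) = (656, -820); general j = 656 + 11t, k = -820 - 14t.
j ≥ 0 ⇒ t ≥ -59; k ≥ 0 ⇒ t ≤ -59. That's 1 value of t.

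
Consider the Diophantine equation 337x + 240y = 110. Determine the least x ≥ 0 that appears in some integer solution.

110

gcd(337, 240) = 1  (337 = 1·240 + 97, 240 = 2·97 + 46, 97 = 2·46 + 5, 46 = 9·5 + 1, 5 = 5·1).
1 divides 110, so solutions exist.
Back-substituting, 337·(-47) + 240·(66) = 1.
Scale by 110/1 = 110: (x₀, y₀) = (-5170, 7260).
General solution: x = -5170 + 240t, y = 7260 - 337t for integer t.
x ≥ 0: smallest is -5170 mod 240 = 110 (at t = 22), with y = -154.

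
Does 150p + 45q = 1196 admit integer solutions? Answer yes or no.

gcd(150, 45):
  150 = 3*45 + 15
  45 = 3*15
so gcd(150, 45) = 15.
15 does not divide 1196 (remainder 11), so no integer solutions.

no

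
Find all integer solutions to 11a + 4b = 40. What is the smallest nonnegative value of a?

0

gcd(11, 4) = 1  (11 = 2×4 + 3, 4 = 1×3 + 1, 3 = 3×1).
1 divides 40, so solutions exist.
Back-substituting, 11×(-1) + 4×(3) = 1.
Scale by 40/1 = 40: (a₀, b₀) = (-40, 120).
General solution: a = -40 + 4t, b = 120 - 11t for integer t.
a ≥ 0: smallest is -40 mod 4 = 0 (at t = 10), with b = 10.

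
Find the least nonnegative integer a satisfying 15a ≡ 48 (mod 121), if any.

gcd(121, 15) = 1  (121 = 8×15 + 1, 15 = 15×1).
1 divides 48, so solutions exist.
Back-substituting, 15×(-8) + 121×(1) = 1.
So 15×(-8) ≡ 1 (mod 121); multiply by 48: a ≡ -384 (mod 121).
Smallest nonnegative: a = -384 mod 121 = 100.

100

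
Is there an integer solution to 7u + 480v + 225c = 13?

yes

gcd(480, 7) = 1  (480 = 68·7 + 4, 7 = 1·4 + 3, 4 = 1·3 + 1, 3 = 3·1).
gcd(1, 225) = 1.
1 divides 13, so integer solutions exist.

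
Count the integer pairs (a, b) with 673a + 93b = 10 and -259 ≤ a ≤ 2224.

27

gcd(673, 93) = 1.
By Bézout, 673·(-38) + 93·(275) = 1.
Particular solution: (85, -615).
General solution: a = 85 + 93t, b = -615 - 673t for integer t.
-259 ≤ 85 + 93t ≤ 2224 gives t ∈ [-3, 23], which is 27 values.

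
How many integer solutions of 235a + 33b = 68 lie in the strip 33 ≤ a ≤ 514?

gcd(235, 33) = 1.
By Bézout, 235×(-8) + 33×(57) = 1.
Particular solution: (17, -119).
General solution: a = 17 + 33t, b = -119 - 235t for integer t.
33 ≤ 17 + 33t ≤ 514 gives t ∈ [1, 15], which is 15 values.

15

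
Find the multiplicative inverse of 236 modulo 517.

gcd(517, 236) = 1  (517 = 2·236 + 45, 236 = 5·45 + 11, 45 = 4·11 + 1, 11 = 11·1).
Back-substituting, 236·(-46) + 517·(21) = 1.
So 236·-46 ≡ 1 (mod 517), and -46 mod 517 = 471.

471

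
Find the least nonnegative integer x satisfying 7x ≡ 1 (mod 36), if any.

gcd(36, 7) = 1  (36 = 5×7 + 1, 7 = 7×1).
1 divides 1, so solutions exist.
Back-substituting, 7×(-5) + 36×(1) = 1.
So 7×(-5) ≡ 1 (mod 36); multiply by 1: x ≡ -5 (mod 36).
Smallest nonnegative: x = -5 mod 36 = 31.

31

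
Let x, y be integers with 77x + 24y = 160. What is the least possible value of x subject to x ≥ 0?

8

gcd(77, 24) = 1.
1 divides 160, so solutions exist.
By Bézout, 77*(5) + 24*(-16) = 1.
Scale by 160/1 = 160: (x₀, y₀) = (800, -2560).
General solution: x = 800 + 24t, y = -2560 - 77t for integer t.
x ≥ 0: smallest is 800 mod 24 = 8 (at t = -33), with y = -19.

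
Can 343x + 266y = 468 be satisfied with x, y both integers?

no

gcd(343, 266) = 7  (343 = 1×266 + 77, 266 = 3×77 + 35, 77 = 2×35 + 7, 35 = 5×7).
7 does not divide 468 (remainder 6), so no integer solutions.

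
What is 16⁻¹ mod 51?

gcd(51, 16) = 1  (51 = 3·16 + 3, 16 = 5·3 + 1, 3 = 3·1).
Back-substituting, 16·(16) + 51·(-5) = 1.
So 16·16 ≡ 1 (mod 51), and 16 mod 51 = 16.

16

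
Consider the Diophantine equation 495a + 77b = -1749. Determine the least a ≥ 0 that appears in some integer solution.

gcd(495, 77) = 11  (495 = 6·77 + 33, 77 = 2·33 + 11, 33 = 3·11).
11 divides -1749, so solutions exist.
Back-substituting, 495·(-2) + 77·(13) = 11.
Scale by -1749/11 = -159: (a₀, b₀) = (318, -2067).
General solution: a = 318 + 7t, b = -2067 - 45t for integer t.
a ≥ 0: smallest is 318 mod 7 = 3 (at t = -45), with b = -42.

3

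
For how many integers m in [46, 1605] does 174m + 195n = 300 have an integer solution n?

24

gcd(195, 174):
  195 = 1·174 + 21
  174 = 8·21 + 6
  21 = 3·6 + 3
  6 = 2·3
so gcd(195, 174) = 3.
Back-substitute for Bézout coefficients:
  3 = 21 - 3·6
  ... = 174·(-28) + 195·(25)
Scale by 100: particular solution (-2800, 2500); reduce m mod 65: (60, -52).
General solution: m = 60 + 65t, n = -52 - 58t for integer t.
46 ≤ 60 + 65t ≤ 1605 gives t ∈ [0, 23], which is 24 values.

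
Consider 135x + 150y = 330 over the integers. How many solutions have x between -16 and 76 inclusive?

gcd(150, 135) = 15  (150 = 1*135 + 15, 135 = 9*15).
Back-substituting, 135*(-1) + 150*(1) = 15.
Scale by 22: particular solution (-22, 22); reduce x mod 10: (8, -5).
General solution: x = 8 + 10t, y = -5 - 9t for integer t.
-16 ≤ 8 + 10t ≤ 76 gives t ∈ [-2, 6], which is 9 values.

9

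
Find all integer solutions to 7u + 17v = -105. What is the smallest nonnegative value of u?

gcd(17, 7):
  17 = 2·7 + 3
  7 = 2·3 + 1
  3 = 3·1
so gcd(17, 7) = 1.
1 divides -105, so solutions exist.
Back-substitute for Bézout coefficients:
  1 = 7 - 2·3
  ... = 7·(5) + 17·(-2)
Scale by -105/1 = -105: (u₀, v₀) = (-525, 210).
General solution: u = -525 + 17t, v = 210 - 7t for integer t.
u ≥ 0: smallest is -525 mod 17 = 2 (at t = 31), with v = -7.

2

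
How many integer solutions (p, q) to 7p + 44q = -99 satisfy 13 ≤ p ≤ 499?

11

gcd(44, 7) = 1  (44 = 6*7 + 2, 7 = 3*2 + 1, 2 = 2*1).
Back-substituting, 7*(19) + 44*(-3) = 1.
Scale by -99: particular solution (-1881, 297); reduce p mod 44: (11, -4).
General solution: p = 11 + 44t, q = -4 - 7t for integer t.
13 ≤ 11 + 44t ≤ 499 gives t ∈ [1, 11], which is 11 values.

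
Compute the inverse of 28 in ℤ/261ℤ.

28

gcd(261, 28):
  261 = 9*28 + 9
  28 = 3*9 + 1
  9 = 9*1
so gcd(261, 28) = 1.
Back-substitute for Bézout coefficients:
  1 = 28 - 3*9
  ... = 28*(28) + 261*(-3)
So 28*28 ≡ 1 (mod 261), and 28 mod 261 = 28.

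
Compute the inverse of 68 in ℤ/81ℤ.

gcd(81, 68) = 1.
By Bézout, 68×(-25) + 81×(21) = 1.
So 68×-25 ≡ 1 (mod 81), and -25 mod 81 = 56.

56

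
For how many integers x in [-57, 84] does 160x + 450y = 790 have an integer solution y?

3

gcd(450, 160) = 10  (450 = 2*160 + 130, 160 = 1*130 + 30, 130 = 4*30 + 10, 30 = 3*10).
Back-substituting, 160*(-14) + 450*(5) = 10.
Scale by 79: particular solution (-1106, 395); reduce x mod 45: (19, -5).
General solution: x = 19 + 45t, y = -5 - 16t for integer t.
-57 ≤ 19 + 45t ≤ 84 gives t ∈ [-1, 1], which is 3 values.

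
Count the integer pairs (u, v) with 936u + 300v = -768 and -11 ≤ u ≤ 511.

gcd(936, 300):
  936 = 3·300 + 36
  300 = 8·36 + 12
  36 = 3·12
so gcd(936, 300) = 12.
Back-substitute for Bézout coefficients:
  12 = 300 - 8·36
  ... = 936·(-8) + 300·(25)
Scale by -64: particular solution (512, -1600); reduce u mod 25: (12, -40).
General solution: u = 12 + 25t, v = -40 - 78t for integer t.
-11 ≤ 12 + 25t ≤ 511 gives t ∈ [0, 19], which is 20 values.

20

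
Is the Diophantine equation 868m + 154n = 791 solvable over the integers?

gcd(868, 154):
  868 = 5·154 + 98
  154 = 1·98 + 56
  98 = 1·56 + 42
  56 = 1·42 + 14
  42 = 3·14
so gcd(868, 154) = 14.
14 does not divide 791 (remainder 7), so no integer solutions.

no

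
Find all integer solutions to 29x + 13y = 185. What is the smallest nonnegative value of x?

1

gcd(29, 13):
  29 = 2×13 + 3
  13 = 4×3 + 1
  3 = 3×1
so gcd(29, 13) = 1.
1 divides 185, so solutions exist.
Back-substitute for Bézout coefficients:
  1 = 13 - 4×3
  ... = 29×(-4) + 13×(9)
Scale by 185/1 = 185: (x₀, y₀) = (-740, 1665).
General solution: x = -740 + 13t, y = 1665 - 29t for integer t.
x ≥ 0: smallest is -740 mod 13 = 1 (at t = 57), with y = 12.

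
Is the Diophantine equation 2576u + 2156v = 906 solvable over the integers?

no

gcd(2576, 2156) = 28.
28 does not divide 906 (remainder 10), so no integer solutions.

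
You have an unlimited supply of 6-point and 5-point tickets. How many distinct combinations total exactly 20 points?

Need nonnegative integers with 6j + 5k = 20.
gcd(6, 5) = 1, and 6·(1) + 5·(-1) = 1.
So (j₀, k₀) = (20, -20); general j = 20 + 5t, k = -20 - 6t.
j ≥ 0 ⇒ t ≥ -4; k ≥ 0 ⇒ t ≤ -4. That's 1 value of t.

1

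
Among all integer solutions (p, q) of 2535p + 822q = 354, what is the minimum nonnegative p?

160

gcd(2535, 822) = 3.
3 divides 354, so solutions exist.
By Bézout, 2535*(-131) + 822*(404) = 3.
Scale by 354/3 = 118: (p₀, q₀) = (-15458, 47672).
General solution: p = -15458 + 274t, q = 47672 - 845t for integer t.
p ≥ 0: smallest is -15458 mod 274 = 160 (at t = 57), with q = -493.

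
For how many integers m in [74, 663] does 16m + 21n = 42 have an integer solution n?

28

gcd(21, 16):
  21 = 1*16 + 5
  16 = 3*5 + 1
  5 = 5*1
so gcd(21, 16) = 1.
Back-substitute for Bézout coefficients:
  1 = 16 - 3*5
  ... = 16*(4) + 21*(-3)
Scale by 42: particular solution (168, -126); reduce m mod 21: (0, 2).
General solution: m = 0 + 21t, n = 2 - 16t for integer t.
74 ≤ 0 + 21t ≤ 663 gives t ∈ [4, 31], which is 28 values.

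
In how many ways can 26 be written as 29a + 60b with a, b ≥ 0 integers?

0

gcd(60, 29):
  60 = 2×29 + 2
  29 = 14×2 + 1
  2 = 2×1
so gcd(60, 29) = 1.
Back-substitute for Bézout coefficients:
  1 = 29 - 14×2
  ... = 29×(29) + 60×(-14)
Scale by 26: one solution is (754, -364). Reduce a mod 60: (34, -16).
General: a = 34 + 60t, b = -16 - 29t.
a ≥ 0 ⇒ t ≥ 0; b ≥ 0 ⇒ t ≤ -1. So t ∈ [0, -1]: 0 solutions.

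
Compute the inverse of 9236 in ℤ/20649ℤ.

gcd(20649, 9236) = 1  (20649 = 2*9236 + 2177, 9236 = 4*2177 + 528, 2177 = 4*528 + 65, 528 = 8*65 + 8, 65 = 8*8 + 1, 8 = 8*1).
Back-substituting, 9236*(-2542) + 20649*(1137) = 1.
So 9236*-2542 ≡ 1 (mod 20649), and -2542 mod 20649 = 18107.

18107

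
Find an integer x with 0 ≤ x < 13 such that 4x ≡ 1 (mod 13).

10

gcd(13, 4):
  13 = 3×4 + 1
  4 = 4×1
so gcd(13, 4) = 1.
Back-substitute for Bézout coefficients:
  1 = 13 - 3×4
  ... = 4×(-3) + 13×(1)
So 4×-3 ≡ 1 (mod 13), and -3 mod 13 = 10.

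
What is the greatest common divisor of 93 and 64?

1

gcd(93, 64) = 1  (93 = 1·64 + 29, 64 = 2·29 + 6, 29 = 4·6 + 5, 6 = 1·5 + 1, 5 = 5·1).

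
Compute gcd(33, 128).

1

gcd(128, 33) = 1  (128 = 3×33 + 29, 33 = 1×29 + 4, 29 = 7×4 + 1, 4 = 4×1).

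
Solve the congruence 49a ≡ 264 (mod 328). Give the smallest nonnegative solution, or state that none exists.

gcd(328, 49):
  328 = 6*49 + 34
  49 = 1*34 + 15
  34 = 2*15 + 4
  15 = 3*4 + 3
  4 = 1*3 + 1
  3 = 3*1
so gcd(328, 49) = 1.
1 divides 264, so solutions exist.
Back-substitute for Bézout coefficients:
  1 = 4 - 1*3
  ... = 49*(-87) + 328*(13)
So 49*(-87) ≡ 1 (mod 328); multiply by 264: a ≡ -22968 (mod 328).
Smallest nonnegative: a = -22968 mod 328 = 320.

320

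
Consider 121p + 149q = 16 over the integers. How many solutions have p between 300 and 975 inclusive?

5

gcd(149, 121) = 1.
By Bézout, 121×(-16) + 149×(13) = 1.
Particular solution: (42, -34).
General solution: p = 42 + 149t, q = -34 - 121t for integer t.
300 ≤ 42 + 149t ≤ 975 gives t ∈ [2, 6], which is 5 values.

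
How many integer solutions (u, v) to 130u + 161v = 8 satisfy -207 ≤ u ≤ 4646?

30

gcd(161, 130) = 1.
By Bézout, 130·(-26) + 161·(21) = 1.
Particular solution: (114, -92).
General solution: u = 114 + 161t, v = -92 - 130t for integer t.
-207 ≤ 114 + 161t ≤ 4646 gives t ∈ [-1, 28], which is 30 values.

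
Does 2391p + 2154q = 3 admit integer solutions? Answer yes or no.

yes

gcd(2391, 2154):
  2391 = 1×2154 + 237
  2154 = 9×237 + 21
  237 = 11×21 + 6
  21 = 3×6 + 3
  6 = 2×3
so gcd(2391, 2154) = 3.
3 divides 3, so integer solutions exist.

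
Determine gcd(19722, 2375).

19

gcd(19722, 2375):
  19722 = 8·2375 + 722
  2375 = 3·722 + 209
  722 = 3·209 + 95
  209 = 2·95 + 19
  95 = 5·19
so gcd(19722, 2375) = 19.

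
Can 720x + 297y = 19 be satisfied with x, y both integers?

gcd(720, 297) = 9  (720 = 2×297 + 126, 297 = 2×126 + 45, 126 = 2×45 + 36, 45 = 1×36 + 9, 36 = 4×9).
9 does not divide 19 (remainder 1), so no integer solutions.

no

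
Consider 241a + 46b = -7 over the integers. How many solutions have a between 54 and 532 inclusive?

10

gcd(241, 46) = 1  (241 = 5×46 + 11, 46 = 4×11 + 2, 11 = 5×2 + 1, 2 = 2×1).
Back-substituting, 241×(21) + 46×(-110) = 1.
Scale by -7: particular solution (-147, 770); reduce a mod 46: (37, -194).
General solution: a = 37 + 46t, b = -194 - 241t for integer t.
54 ≤ 37 + 46t ≤ 532 gives t ∈ [1, 10], which is 10 values.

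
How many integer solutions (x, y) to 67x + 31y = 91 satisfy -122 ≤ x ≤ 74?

gcd(67, 31) = 1  (67 = 2·31 + 5, 31 = 6·5 + 1, 5 = 5·1).
Back-substituting, 67·(-6) + 31·(13) = 1.
Scale by 91: particular solution (-546, 1183); reduce x mod 31: (12, -23).
General solution: x = 12 + 31t, y = -23 - 67t for integer t.
-122 ≤ 12 + 31t ≤ 74 gives t ∈ [-4, 2], which is 7 values.

7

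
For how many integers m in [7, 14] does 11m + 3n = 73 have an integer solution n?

3

gcd(11, 3):
  11 = 3·3 + 2
  3 = 1·2 + 1
  2 = 2·1
so gcd(11, 3) = 1.
Back-substitute for Bézout coefficients:
  1 = 3 - 1·2
  ... = 11·(-1) + 3·(4)
Scale by 73: particular solution (-73, 292); reduce m mod 3: (2, 17).
General solution: m = 2 + 3t, n = 17 - 11t for integer t.
7 ≤ 2 + 3t ≤ 14 gives t ∈ [2, 4], which is 3 values.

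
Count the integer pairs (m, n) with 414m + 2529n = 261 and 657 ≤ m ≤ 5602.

18

gcd(2529, 414) = 9.
By Bézout, 414×(55) + 2529×(-9) = 9.
Particular solution: (190, -31).
General solution: m = 190 + 281t, n = -31 - 46t for integer t.
657 ≤ 190 + 281t ≤ 5602 gives t ∈ [2, 19], which is 18 values.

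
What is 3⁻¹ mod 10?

gcd(10, 3) = 1  (10 = 3*3 + 1, 3 = 3*1).
Back-substituting, 3*(-3) + 10*(1) = 1.
So 3*-3 ≡ 1 (mod 10), and -3 mod 10 = 7.

7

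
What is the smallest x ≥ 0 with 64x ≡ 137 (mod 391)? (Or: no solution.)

106

gcd(391, 64) = 1.
1 divides 137, so solutions exist.
By Bézout, 64·(55) + 391·(-9) = 1.
So 64·(55) ≡ 1 (mod 391); multiply by 137: x ≡ 7535 (mod 391).
Smallest nonnegative: x = 7535 mod 391 = 106.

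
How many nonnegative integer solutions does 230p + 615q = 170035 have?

6

gcd(615, 230) = 5.
By Bézout, 230*(-8) + 615*(3) = 5.
One solution: (20, 269).
General: p = 20 + 123t, q = 269 - 46t.
p ≥ 0 ⇒ t ≥ 0; q ≥ 0 ⇒ t ≤ 5. So t ∈ [0, 5]: 6 solutions.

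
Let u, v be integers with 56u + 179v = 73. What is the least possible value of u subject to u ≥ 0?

gcd(179, 56) = 1  (179 = 3·56 + 11, 56 = 5·11 + 1, 11 = 11·1).
1 divides 73, so solutions exist.
Back-substituting, 56·(16) + 179·(-5) = 1.
Scale by 73/1 = 73: (u₀, v₀) = (1168, -365).
General solution: u = 1168 + 179t, v = -365 - 56t for integer t.
u ≥ 0: smallest is 1168 mod 179 = 94 (at t = -6), with v = -29.

94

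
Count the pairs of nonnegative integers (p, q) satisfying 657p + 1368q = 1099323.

11

gcd(1368, 657):
  1368 = 2*657 + 54
  657 = 12*54 + 9
  54 = 6*9
so gcd(1368, 657) = 9.
Back-substitute for Bézout coefficients:
  9 = 657 - 12*54
  ... = 657*(25) + 1368*(-12)
Scale by 122147: one solution is (3053675, -1465764). Reduce p mod 152: (147, 733).
General: p = 147 + 152t, q = 733 - 73t.
p ≥ 0 ⇒ t ≥ 0; q ≥ 0 ⇒ t ≤ 10. So t ∈ [0, 10]: 11 solutions.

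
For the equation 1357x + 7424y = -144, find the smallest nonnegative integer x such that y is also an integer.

7216

gcd(7424, 1357) = 1.
1 divides -144, so solutions exist.
By Bézout, 1357×(-3195) + 7424×(584) = 1.
Scale by -144/1 = -144: (x₀, y₀) = (460080, -84096).
General solution: x = 460080 + 7424t, y = -84096 - 1357t for integer t.
x ≥ 0: smallest is 460080 mod 7424 = 7216 (at t = -61), with y = -1319.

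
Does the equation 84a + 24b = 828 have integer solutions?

gcd(84, 24) = 12  (84 = 3×24 + 12, 24 = 2×12).
12 divides 828, so integer solutions exist.

yes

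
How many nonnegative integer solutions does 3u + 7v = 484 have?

gcd(7, 3):
  7 = 2×3 + 1
  3 = 3×1
so gcd(7, 3) = 1.
Back-substitute for Bézout coefficients:
  1 = 7 - 2×3
  ... = 3×(-2) + 7×(1)
Scale by 484: one solution is (-968, 484). Reduce u mod 7: (5, 67).
General: u = 5 + 7t, v = 67 - 3t.
u ≥ 0 ⇒ t ≥ 0; v ≥ 0 ⇒ t ≤ 22. So t ∈ [0, 22]: 23 solutions.

23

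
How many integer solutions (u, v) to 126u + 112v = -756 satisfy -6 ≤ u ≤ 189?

25

gcd(126, 112) = 14  (126 = 1·112 + 14, 112 = 8·14).
Back-substituting, 126·(1) + 112·(-1) = 14.
Scale by -54: particular solution (-54, 54); reduce u mod 8: (2, -9).
General solution: u = 2 + 8t, v = -9 - 9t for integer t.
-6 ≤ 2 + 8t ≤ 189 gives t ∈ [-1, 23], which is 25 values.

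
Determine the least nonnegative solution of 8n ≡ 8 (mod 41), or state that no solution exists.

1

gcd(41, 8) = 1  (41 = 5·8 + 1, 8 = 8·1).
1 divides 8, so solutions exist.
Back-substituting, 8·(-5) + 41·(1) = 1.
So 8·(-5) ≡ 1 (mod 41); multiply by 8: n ≡ -40 (mod 41).
Smallest nonnegative: n = -40 mod 41 = 1.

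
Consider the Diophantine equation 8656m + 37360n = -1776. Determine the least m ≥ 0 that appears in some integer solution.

699

gcd(37360, 8656):
  37360 = 4·8656 + 2736
  8656 = 3·2736 + 448
  2736 = 6·448 + 48
  448 = 9·48 + 16
  48 = 3·16
so gcd(37360, 8656) = 16.
16 divides -1776, so solutions exist.
Back-substitute for Bézout coefficients:
  16 = 448 - 9·48
  ... = 8656·(751) + 37360·(-174)
Scale by -1776/16 = -111: (m₀, n₀) = (-83361, 19314).
General solution: m = -83361 + 2335t, n = 19314 - 541t for integer t.
m ≥ 0: smallest is -83361 mod 2335 = 699 (at t = 36), with n = -162.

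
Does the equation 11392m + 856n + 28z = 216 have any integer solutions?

yes

gcd(11392, 856):
  11392 = 13*856 + 264
  856 = 3*264 + 64
  264 = 4*64 + 8
  64 = 8*8
so gcd(11392, 856) = 8.
gcd(8, 28) = 4.
4 divides 216, so integer solutions exist.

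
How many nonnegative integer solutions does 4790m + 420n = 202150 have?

gcd(4790, 420) = 10  (4790 = 11*420 + 170, 420 = 2*170 + 80, 170 = 2*80 + 10, 80 = 8*10).
Back-substituting, 4790*(5) + 420*(-57) = 10.
Scale by 20215: one solution is (101075, -1152255). Reduce m mod 42: (23, 219).
General: m = 23 + 42t, n = 219 - 479t.
m ≥ 0 ⇒ t ≥ 0; n ≥ 0 ⇒ t ≤ 0. So t ∈ [0, 0]: 1 solution.

1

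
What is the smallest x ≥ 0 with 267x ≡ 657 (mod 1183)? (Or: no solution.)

1119

gcd(1183, 267):
  1183 = 4*267 + 115
  267 = 2*115 + 37
  115 = 3*37 + 4
  37 = 9*4 + 1
  4 = 4*1
so gcd(1183, 267) = 1.
1 divides 657, so solutions exist.
Back-substitute for Bézout coefficients:
  1 = 37 - 9*4
  ... = 267*(288) + 1183*(-65)
So 267*(288) ≡ 1 (mod 1183); multiply by 657: x ≡ 189216 (mod 1183).
Smallest nonnegative: x = 189216 mod 1183 = 1119.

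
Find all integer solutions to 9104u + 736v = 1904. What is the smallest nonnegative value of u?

7

gcd(9104, 736) = 16.
16 divides 1904, so solutions exist.
By Bézout, 9104*(19) + 736*(-235) = 16.
Scale by 1904/16 = 119: (u₀, v₀) = (2261, -27965).
General solution: u = 2261 + 46t, v = -27965 - 569t for integer t.
u ≥ 0: smallest is 2261 mod 46 = 7 (at t = -49), with v = -84.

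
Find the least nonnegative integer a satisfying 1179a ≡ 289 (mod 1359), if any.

no solution

gcd(1359, 1179) = 9  (1359 = 1*1179 + 180, 1179 = 6*180 + 99, 180 = 1*99 + 81, 99 = 1*81 + 18, 81 = 4*18 + 9, 18 = 2*9).
9 does not divide 289, so the congruence has no solution.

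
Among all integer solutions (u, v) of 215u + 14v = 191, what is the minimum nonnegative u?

gcd(215, 14) = 1.
1 divides 191, so solutions exist.
By Bézout, 215*(3) + 14*(-46) = 1.
Scale by 191/1 = 191: (u₀, v₀) = (573, -8786).
General solution: u = 573 + 14t, v = -8786 - 215t for integer t.
u ≥ 0: smallest is 573 mod 14 = 13 (at t = -40), with v = -186.

13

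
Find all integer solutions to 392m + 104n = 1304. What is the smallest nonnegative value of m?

gcd(392, 104):
  392 = 3×104 + 80
  104 = 1×80 + 24
  80 = 3×24 + 8
  24 = 3×8
so gcd(392, 104) = 8.
8 divides 1304, so solutions exist.
Back-substitute for Bézout coefficients:
  8 = 80 - 3×24
  ... = 392×(4) + 104×(-15)
Scale by 1304/8 = 163: (m₀, n₀) = (652, -2445).
General solution: m = 652 + 13t, n = -2445 - 49t for integer t.
m ≥ 0: smallest is 652 mod 13 = 2 (at t = -50), with n = 5.

2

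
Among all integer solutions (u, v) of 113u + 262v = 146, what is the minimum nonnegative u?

152

gcd(262, 113) = 1.
1 divides 146, so solutions exist.
By Bézout, 113×(-51) + 262×(22) = 1.
Scale by 146/1 = 146: (u₀, v₀) = (-7446, 3212).
General solution: u = -7446 + 262t, v = 3212 - 113t for integer t.
u ≥ 0: smallest is -7446 mod 262 = 152 (at t = 29), with v = -65.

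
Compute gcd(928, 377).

gcd(928, 377) = 29  (928 = 2·377 + 174, 377 = 2·174 + 29, 174 = 6·29).

29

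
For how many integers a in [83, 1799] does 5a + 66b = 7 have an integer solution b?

gcd(66, 5) = 1.
By Bézout, 5*(-13) + 66*(1) = 1.
Particular solution: (41, -3).
General solution: a = 41 + 66t, b = -3 - 5t for integer t.
83 ≤ 41 + 66t ≤ 1799 gives t ∈ [1, 26], which is 26 values.

26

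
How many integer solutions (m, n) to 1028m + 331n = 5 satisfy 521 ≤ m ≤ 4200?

11

gcd(1028, 331) = 1.
By Bézout, 1028*(-104) + 331*(323) = 1.
Particular solution: (142, -441).
General solution: m = 142 + 331t, n = -441 - 1028t for integer t.
521 ≤ 142 + 331t ≤ 4200 gives t ∈ [2, 12], which is 11 values.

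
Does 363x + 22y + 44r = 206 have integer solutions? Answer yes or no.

gcd(363, 22) = 11  (363 = 16×22 + 11, 22 = 2×11).
gcd(11, 44) = 11.
11 does not divide 206 (remainder 8), so no integer solutions.

no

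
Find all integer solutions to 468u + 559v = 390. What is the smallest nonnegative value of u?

gcd(559, 468):
  559 = 1*468 + 91
  468 = 5*91 + 13
  91 = 7*13
so gcd(559, 468) = 13.
13 divides 390, so solutions exist.
Back-substitute for Bézout coefficients:
  13 = 468 - 5*91
  ... = 468*(6) + 559*(-5)
Scale by 390/13 = 30: (u₀, v₀) = (180, -150).
General solution: u = 180 + 43t, v = -150 - 36t for integer t.
u ≥ 0: smallest is 180 mod 43 = 8 (at t = -4), with v = -6.

8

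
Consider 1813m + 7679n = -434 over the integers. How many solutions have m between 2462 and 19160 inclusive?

15

gcd(7679, 1813) = 7  (7679 = 4×1813 + 427, 1813 = 4×427 + 105, 427 = 4×105 + 7, 105 = 15×7).
Back-substituting, 1813×(-72) + 7679×(17) = 7.
Scale by -62: particular solution (4464, -1054); reduce m mod 1097: (76, -18).
General solution: m = 76 + 1097t, n = -18 - 259t for integer t.
2462 ≤ 76 + 1097t ≤ 19160 gives t ∈ [3, 17], which is 15 values.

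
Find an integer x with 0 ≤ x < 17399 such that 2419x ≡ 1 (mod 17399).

14076

gcd(17399, 2419):
  17399 = 7*2419 + 466
  2419 = 5*466 + 89
  466 = 5*89 + 21
  89 = 4*21 + 5
  21 = 4*5 + 1
  5 = 5*1
so gcd(17399, 2419) = 1.
Back-substitute for Bézout coefficients:
  1 = 21 - 4*5
  ... = 2419*(-3323) + 17399*(462)
So 2419*-3323 ≡ 1 (mod 17399), and -3323 mod 17399 = 14076.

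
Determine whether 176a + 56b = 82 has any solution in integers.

gcd(176, 56) = 8  (176 = 3·56 + 8, 56 = 7·8).
8 does not divide 82 (remainder 2), so no integer solutions.

no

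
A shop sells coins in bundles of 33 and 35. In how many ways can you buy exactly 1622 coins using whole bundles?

Need nonnegative integers with 33j + 35k = 1622.
gcd(33, 35) = 1, and 33·(17) + 35·(-16) = 1.
So (j₀, k₀) = (27574, -25952); general j = 27574 + 35t, k = -25952 - 33t.
j ≥ 0 ⇒ t ≥ -787; k ≥ 0 ⇒ t ≤ -787. That's 1 value of t.

1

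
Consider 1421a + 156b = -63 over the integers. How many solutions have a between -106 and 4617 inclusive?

30

gcd(1421, 156):
  1421 = 9×156 + 17
  156 = 9×17 + 3
  17 = 5×3 + 2
  3 = 1×2 + 1
  2 = 2×1
so gcd(1421, 156) = 1.
Back-substitute for Bézout coefficients:
  1 = 3 - 1×2
  ... = 1421×(-55) + 156×(501)
Scale by -63: particular solution (3465, -31563); reduce a mod 156: (33, -301).
General solution: a = 33 + 156t, b = -301 - 1421t for integer t.
-106 ≤ 33 + 156t ≤ 4617 gives t ∈ [0, 29], which is 30 values.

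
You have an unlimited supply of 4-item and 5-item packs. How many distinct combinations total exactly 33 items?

Need nonnegative integers with 4j + 5k = 33.
gcd(4, 5) = 1, and 4·(-1) + 5·(1) = 1.
So (j₀, k₀) = (-33, 33); general j = -33 + 5t, k = 33 - 4t.
j ≥ 0 ⇒ t ≥ 7; k ≥ 0 ⇒ t ≤ 8. That's 2 values of t.

2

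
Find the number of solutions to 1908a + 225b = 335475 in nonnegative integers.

8

gcd(1908, 225):
  1908 = 8*225 + 108
  225 = 2*108 + 9
  108 = 12*9
so gcd(1908, 225) = 9.
Back-substitute for Bézout coefficients:
  9 = 225 - 2*108
  ... = 1908*(-2) + 225*(17)
Scale by 37275: one solution is (-74550, 633675). Reduce a mod 25: (0, 1491).
General: a = 0 + 25t, b = 1491 - 212t.
a ≥ 0 ⇒ t ≥ 0; b ≥ 0 ⇒ t ≤ 7. So t ∈ [0, 7]: 8 solutions.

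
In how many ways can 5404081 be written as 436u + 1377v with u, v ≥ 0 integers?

gcd(1377, 436):
  1377 = 3·436 + 69
  436 = 6·69 + 22
  69 = 3·22 + 3
  22 = 7·3 + 1
  3 = 3·1
so gcd(1377, 436) = 1.
Back-substitute for Bézout coefficients:
  1 = 22 - 7·3
  ... = 436·(439) + 1377·(-139)
Scale by 5404081: one solution is (2372391559, -751167259). Reduce u mod 1377: (946, 3625).
General: u = 946 + 1377t, v = 3625 - 436t.
u ≥ 0 ⇒ t ≥ 0; v ≥ 0 ⇒ t ≤ 8. So t ∈ [0, 8]: 9 solutions.

9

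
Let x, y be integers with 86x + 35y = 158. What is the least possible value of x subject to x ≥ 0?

gcd(86, 35):
  86 = 2·35 + 16
  35 = 2·16 + 3
  16 = 5·3 + 1
  3 = 3·1
so gcd(86, 35) = 1.
1 divides 158, so solutions exist.
Back-substitute for Bézout coefficients:
  1 = 16 - 5·3
  ... = 86·(11) + 35·(-27)
Scale by 158/1 = 158: (x₀, y₀) = (1738, -4266).
General solution: x = 1738 + 35t, y = -4266 - 86t for integer t.
x ≥ 0: smallest is 1738 mod 35 = 23 (at t = -49), with y = -52.

23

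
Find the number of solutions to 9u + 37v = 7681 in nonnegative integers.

23

gcd(37, 9) = 1  (37 = 4×9 + 1, 9 = 9×1).
Back-substituting, 9×(-4) + 37×(1) = 1.
Scale by 7681: one solution is (-30724, 7681). Reduce u mod 37: (23, 202).
General: u = 23 + 37t, v = 202 - 9t.
u ≥ 0 ⇒ t ≥ 0; v ≥ 0 ⇒ t ≤ 22. So t ∈ [0, 22]: 23 solutions.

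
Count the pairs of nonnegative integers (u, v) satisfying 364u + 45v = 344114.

21

gcd(364, 45) = 1.
By Bézout, 364*(-11) + 45*(89) = 1.
One solution: (11, 7558).
General: u = 11 + 45t, v = 7558 - 364t.
u ≥ 0 ⇒ t ≥ 0; v ≥ 0 ⇒ t ≤ 20. So t ∈ [0, 20]: 21 solutions.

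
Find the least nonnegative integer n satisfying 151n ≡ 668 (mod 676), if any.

376

gcd(676, 151) = 1  (676 = 4*151 + 72, 151 = 2*72 + 7, 72 = 10*7 + 2, 7 = 3*2 + 1, 2 = 2*1).
1 divides 668, so solutions exist.
Back-substituting, 151*(291) + 676*(-65) = 1.
So 151*(291) ≡ 1 (mod 676); multiply by 668: n ≡ 194388 (mod 676).
Smallest nonnegative: n = 194388 mod 676 = 376.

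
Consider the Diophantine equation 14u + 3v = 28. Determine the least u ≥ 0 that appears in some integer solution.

2

gcd(14, 3):
  14 = 4×3 + 2
  3 = 1×2 + 1
  2 = 2×1
so gcd(14, 3) = 1.
1 divides 28, so solutions exist.
Back-substitute for Bézout coefficients:
  1 = 3 - 1×2
  ... = 14×(-1) + 3×(5)
Scale by 28/1 = 28: (u₀, v₀) = (-28, 140).
General solution: u = -28 + 3t, v = 140 - 14t for integer t.
u ≥ 0: smallest is -28 mod 3 = 2 (at t = 10), with v = 0.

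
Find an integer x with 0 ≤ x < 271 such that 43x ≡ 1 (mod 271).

208

gcd(271, 43):
  271 = 6×43 + 13
  43 = 3×13 + 4
  13 = 3×4 + 1
  4 = 4×1
so gcd(271, 43) = 1.
Back-substitute for Bézout coefficients:
  1 = 13 - 3×4
  ... = 43×(-63) + 271×(10)
So 43×-63 ≡ 1 (mod 271), and -63 mod 271 = 208.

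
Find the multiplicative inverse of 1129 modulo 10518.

gcd(10518, 1129) = 1.
By Bézout, 1129×(-2357) + 10518×(253) = 1.
So 1129×-2357 ≡ 1 (mod 10518), and -2357 mod 10518 = 8161.

8161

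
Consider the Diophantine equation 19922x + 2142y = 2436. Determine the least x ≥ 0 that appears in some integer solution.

57

gcd(19922, 2142) = 14.
14 divides 2436, so solutions exist.
By Bézout, 19922*(10) + 2142*(-93) = 14.
Scale by 2436/14 = 174: (x₀, y₀) = (1740, -16182).
General solution: x = 1740 + 153t, y = -16182 - 1423t for integer t.
x ≥ 0: smallest is 1740 mod 153 = 57 (at t = -11), with y = -529.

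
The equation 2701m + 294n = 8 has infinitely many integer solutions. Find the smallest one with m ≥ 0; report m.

gcd(2701, 294):
  2701 = 9*294 + 55
  294 = 5*55 + 19
  55 = 2*19 + 17
  19 = 1*17 + 2
  17 = 8*2 + 1
  2 = 2*1
so gcd(2701, 294) = 1.
1 divides 8, so solutions exist.
Back-substitute for Bézout coefficients:
  1 = 17 - 8*2
  ... = 2701*(139) + 294*(-1277)
Scale by 8/1 = 8: (m₀, n₀) = (1112, -10216).
General solution: m = 1112 + 294t, n = -10216 - 2701t for integer t.
m ≥ 0: smallest is 1112 mod 294 = 230 (at t = -3), with n = -2113.

230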